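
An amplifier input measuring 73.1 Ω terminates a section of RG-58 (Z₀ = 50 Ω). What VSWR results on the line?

VSWR ≈ 1.46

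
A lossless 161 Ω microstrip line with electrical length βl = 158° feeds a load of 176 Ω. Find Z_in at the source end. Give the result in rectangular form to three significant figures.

tan(βl) = tan(158°) = -0.404
Z_in = Z_0·(Z_L + jZ_0·tanβl)/(Z_0 + jZ_L·tanβl)
     = 161·(176 − j65)/(161 − j71.1)

Z_in ≈ 171 + j10.6 Ω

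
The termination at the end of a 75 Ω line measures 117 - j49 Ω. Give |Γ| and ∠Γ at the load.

Γ = (Z_L − Z_0)/(Z_L + Z_0) = (42 − j49)/(192 − j49)
|Γ| = 64.5/198 = 0.326

Γ ≈ 0.326 ∠ -35.1°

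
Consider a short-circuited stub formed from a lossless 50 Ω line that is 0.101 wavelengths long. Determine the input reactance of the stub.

βl = 2π × 0.101 = 36.4°
tan(βl) = 0.736
For a short-circuited stub, Z_in = jZ_0·tan(βl)

X_in ≈ 36.8 Ω (inductive)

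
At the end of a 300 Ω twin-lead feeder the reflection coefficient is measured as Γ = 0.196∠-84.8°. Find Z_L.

Z_L = Z_0·(1 + Γ)/(1 − Γ) = 300·(1.02 − j0.195)/(0.982 + j0.195)

Z_L ≈ 288 − j117 Ω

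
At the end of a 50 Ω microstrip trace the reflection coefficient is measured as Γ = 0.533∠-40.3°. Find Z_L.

Z_L ≈ 76 − j73.2 Ω

Z_L = Z_0·(1 + Γ)/(1 − Γ) = 50·(1.41 − j0.345)/(0.593 + j0.345)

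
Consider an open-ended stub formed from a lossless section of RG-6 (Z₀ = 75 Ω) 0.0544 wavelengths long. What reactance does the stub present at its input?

βl = 2π × 0.0544 = 19.6°
tan(βl) = 0.356
For an open-ended stub, Z_in = −jZ_0·cot(βl) = −jZ_0/tan(βl)

X_in ≈ -211 Ω (capacitive)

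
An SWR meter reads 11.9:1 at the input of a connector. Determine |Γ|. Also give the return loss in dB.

|Γ| ≈ 0.845; return loss ≈ 1.46 dB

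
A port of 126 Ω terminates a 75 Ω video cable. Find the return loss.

RL ≈ 11.9 dB

Γ = (126 − 75)/(126 + 75) = 0.254
RL = −20·log₁₀|Γ| = −20·log₁₀(0.254)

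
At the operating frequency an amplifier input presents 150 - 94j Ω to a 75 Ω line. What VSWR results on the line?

VSWR ≈ 2.95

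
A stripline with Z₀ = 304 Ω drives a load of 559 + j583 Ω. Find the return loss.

Γ = (255 + j583)/(863 + j583), |Γ| = 0.611
RL = −20·log₁₀|Γ| = −20·log₁₀(0.611)

RL ≈ 4.28 dB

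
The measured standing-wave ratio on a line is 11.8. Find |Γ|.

|Γ| ≈ 0.844

|Γ| = (S − 1)/(S + 1) = (11.8 − 1)/(11.8 + 1) = 10.8/12.8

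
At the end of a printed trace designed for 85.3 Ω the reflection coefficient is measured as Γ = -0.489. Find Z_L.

Z_L ≈ 29.3 Ω

Z_L = Z_0·(1 + Γ)/(1 − Γ) = 85.3·(0.511)/(1.49)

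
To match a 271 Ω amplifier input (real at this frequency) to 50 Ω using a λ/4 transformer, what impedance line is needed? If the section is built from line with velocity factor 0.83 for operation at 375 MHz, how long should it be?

Z_qwt ≈ 116 Ω; length ≈ 16.6 cm

Z_qwt = √(Z_0·R_L) = √(50 × 271) = √13550
λ = 0.83·c/f = 0.664 m, so l = λ/4 = 0.166 m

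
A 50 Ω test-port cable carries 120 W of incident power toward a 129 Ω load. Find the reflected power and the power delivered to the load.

Γ = (129 − 50)/(129 + 50) = 0.441
|Γ|² = 0.195
P_refl = |Γ|²·P_inc = 23.4 W, P_del = (1 − |Γ|²)·P_inc = 96.6 W

P_reflected ≈ 23.4 W; P_delivered ≈ 96.6 W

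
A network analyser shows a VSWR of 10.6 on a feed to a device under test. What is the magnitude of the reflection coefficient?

|Γ| = (S − 1)/(S + 1) = (10.6 − 1)/(10.6 + 1) = 9.6/11.6

|Γ| ≈ 0.828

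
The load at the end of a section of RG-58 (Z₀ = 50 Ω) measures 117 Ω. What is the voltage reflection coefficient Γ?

Γ = 0.401

Γ = (Z_L − Z_0)/(Z_L + Z_0) = (117 − 50)/(117 + 50) = 67/167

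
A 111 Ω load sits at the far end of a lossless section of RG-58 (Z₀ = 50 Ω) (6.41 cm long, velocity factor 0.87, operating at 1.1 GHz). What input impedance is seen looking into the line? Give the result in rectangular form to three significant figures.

Z_in ≈ 22.8 + j5.06 Ω

λ = v/f = 0.87·c / 1.1 GHz = 0.237 m
βl = 2π·l/λ = 2π × 0.27 = 97.3°
tan(βl) = tan(97.3°) = -7.85
Z_in = Z_0·(Z_L + jZ_0·tanβl)/(Z_0 + jZ_L·tanβl)
     = 50·(111 − j393)/(50 − j872)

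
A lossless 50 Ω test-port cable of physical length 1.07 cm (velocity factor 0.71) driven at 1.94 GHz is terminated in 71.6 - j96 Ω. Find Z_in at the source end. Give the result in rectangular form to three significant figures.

Z_in ≈ 16.4 − j32.9 Ω

λ = v/f = 0.71·c / 1.94 GHz = 0.11 m
βl = 2π·l/λ = 2π × 0.0975 = 35.1°
tan(βl) = tan(35.1°) = 0.702
Z_in = Z_0·(Z_L + jZ_0·tanβl)/(Z_0 + jZ_L·tanβl)
     = 50·(71.6 − j60.9)/(117 + j50.3)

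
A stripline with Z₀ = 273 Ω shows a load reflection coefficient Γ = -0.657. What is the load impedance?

Z_L ≈ 56.5 Ω

Z_L = Z_0·(1 + Γ)/(1 − Γ) = 273·(0.343)/(1.66)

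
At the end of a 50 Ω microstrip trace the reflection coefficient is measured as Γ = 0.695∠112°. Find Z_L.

Z_L = Z_0·(1 + Γ)/(1 − Γ) = 50·(0.74 + j0.644)/(1.26 − j0.644)

Z_L ≈ 12.9 + j32.2 Ω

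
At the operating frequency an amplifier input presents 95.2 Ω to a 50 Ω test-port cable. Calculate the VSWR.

VSWR ≈ 1.9

Γ = (95.2 − 50)/(95.2 + 50) = 0.311
VSWR = (1 + 0.311)/(1 − 0.311)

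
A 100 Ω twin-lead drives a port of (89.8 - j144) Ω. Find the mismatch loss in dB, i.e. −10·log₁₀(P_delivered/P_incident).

Γ = (-10.2 − j144)/(189.8 − j144), |Γ| = 0.606
|Γ|² = 0.367, so P_del/P_inc = 1 − |Γ|² = 0.633
ML = −10·log₁₀(1 − |Γ|²)

mismatch loss ≈ 1.99 dB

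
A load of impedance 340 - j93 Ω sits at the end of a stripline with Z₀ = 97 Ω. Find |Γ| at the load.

|Γ| ≈ 0.582

Γ = (Z_L − Z_0)/(Z_L + Z_0) = (243 − j93)/(437 − j93)
|Γ| = 260/447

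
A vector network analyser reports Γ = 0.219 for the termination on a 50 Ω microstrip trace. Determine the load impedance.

Z_L = Z_0·(1 + Γ)/(1 − Γ) = 50·(1.22)/(0.781)

Z_L ≈ 78 Ω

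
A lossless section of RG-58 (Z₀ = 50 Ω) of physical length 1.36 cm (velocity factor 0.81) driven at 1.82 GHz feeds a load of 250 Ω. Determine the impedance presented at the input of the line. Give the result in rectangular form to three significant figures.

Z_in ≈ 26.2 − j60.1 Ω

λ = v/f = 0.81·c / 1.82 GHz = 0.134 m
βl = 2π·l/λ = 2π × 0.102 = 36.7°
tan(βl) = tan(36.7°) = 0.745
Z_in = Z_0·(Z_L + jZ_0·tanβl)/(Z_0 + jZ_L·tanβl)
     = 50·(250 + j37.2)/(50 + j186)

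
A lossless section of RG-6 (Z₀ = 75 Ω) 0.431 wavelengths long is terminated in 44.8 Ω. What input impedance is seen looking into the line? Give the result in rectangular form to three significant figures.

βl = 2π × 0.431 = 155°
tan(βl) = tan(155°) = -0.463
Z_in = Z_0·(Z_L + jZ_0·tanβl)/(Z_0 + jZ_L·tanβl)
     = 75·(44.8 − j34.7)/(75 − j20.7)

Z_in ≈ 50.5 − j20.7 Ω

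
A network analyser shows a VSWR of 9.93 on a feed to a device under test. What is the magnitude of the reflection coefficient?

|Γ| ≈ 0.817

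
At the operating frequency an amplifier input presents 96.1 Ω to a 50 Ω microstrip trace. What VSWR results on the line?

VSWR ≈ 1.92

For a purely resistive load, VSWR = R_L/Z_0 or Z_0/R_L (whichever > 1) = 96.1/50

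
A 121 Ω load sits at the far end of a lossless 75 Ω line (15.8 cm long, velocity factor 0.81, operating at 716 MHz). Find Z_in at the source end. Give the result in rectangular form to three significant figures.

Z_in ≈ 113 + j23.5 Ω

λ = v/f = 0.81·c / 716 MHz = 0.339 m
βl = 2π·l/λ = 2π × 0.466 = 168°
tan(βl) = tan(168°) = -0.22
Z_in = Z_0·(Z_L + jZ_0·tanβl)/(Z_0 + jZ_L·tanβl)
     = 75·(121 − j16.5)/(75 − j26.6)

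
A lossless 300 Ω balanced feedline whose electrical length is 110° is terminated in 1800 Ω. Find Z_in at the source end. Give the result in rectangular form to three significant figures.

tan(βl) = tan(110°) = -2.75
Z_in = Z_0·(Z_L + jZ_0·tanβl)/(Z_0 + jZ_L·tanβl)
     = 300·(1800 − j824)/(300 − j4950)

Z_in ≈ 56.4 + j106 Ω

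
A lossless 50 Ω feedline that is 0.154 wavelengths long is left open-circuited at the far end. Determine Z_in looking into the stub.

βl = 2π × 0.154 = 55.4°
tan(βl) = 1.45
For an open-circuited stub, Z_in = −jZ_0·cot(βl) = −jZ_0/tan(βl)

Z_in ≈ −j34.4 Ω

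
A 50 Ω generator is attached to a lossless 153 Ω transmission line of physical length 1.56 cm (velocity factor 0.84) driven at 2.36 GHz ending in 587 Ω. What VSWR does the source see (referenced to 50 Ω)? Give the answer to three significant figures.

λ = v/f = 0.84·c / 2.36 GHz = 0.107 m
βl = 2π·l/λ = 2π × 0.146 = 52.6°
tan(βl) = 1.31
Z_in = Z_0·(Z_L + jZ_0·tanβl)/(Z_0 + jZ_L·tanβl) = 60.8 − j105 Ω
Γ_s = (Z_in − Z_s)/(Z_in + Z_s) = (10.8 − j105)/(111 − j105), |Γ_s| = 0.691
VSWR = (1 + |Γ_s|)/(1 − |Γ_s|)

VSWR ≈ 5.48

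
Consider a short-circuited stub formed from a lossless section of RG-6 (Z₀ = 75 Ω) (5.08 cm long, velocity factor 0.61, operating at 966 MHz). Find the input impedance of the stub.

λ = v/f = 0.61·c / 966 MHz = 0.189 m
βl = 2π·l/λ = 2π × 0.268 = 96.5°
tan(βl) = -8.73
For a short-circuited stub, Z_in = jZ_0·tan(βl)

Z_in ≈ −j655 Ω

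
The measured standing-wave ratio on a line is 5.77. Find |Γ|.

|Γ| = (S − 1)/(S + 1) = (5.77 − 1)/(5.77 + 1) = 4.77/6.77

|Γ| ≈ 0.705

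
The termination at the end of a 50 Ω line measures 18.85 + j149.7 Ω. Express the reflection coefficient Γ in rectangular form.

Γ = (Z_L − Z_0)/(Z_L + Z_0) = (-31.15 + j149.7)/(68.85 + j149.7)

Γ ≈ 0.746 + j0.551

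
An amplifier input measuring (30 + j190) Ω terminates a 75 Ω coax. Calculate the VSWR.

Γ = (Z_L − Z_0)/(Z_L + Z_0) = (-45 + j190)/(105 + j190)
|Γ| = 195/217 = 0.899
VSWR = (1 + |Γ|)/(1 − |Γ|) = 1.9/0.101

VSWR ≈ 18.9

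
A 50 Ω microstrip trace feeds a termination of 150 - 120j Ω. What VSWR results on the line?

Γ = (Z_L − Z_0)/(Z_L + Z_0) = (100 − j120)/(200 − j120)
|Γ| = 156/233 = 0.67
VSWR = (1 + |Γ|)/(1 − |Γ|) = 1.67/0.33

VSWR ≈ 5.06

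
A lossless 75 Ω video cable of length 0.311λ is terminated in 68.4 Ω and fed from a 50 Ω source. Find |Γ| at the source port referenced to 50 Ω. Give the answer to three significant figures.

|Γ| ≈ 0.234

βl = 2π × 0.311 = 112°
tan(βl) = -2.48
Z_in = Z_0·(Z_L + jZ_0·tanβl)/(Z_0 + jZ_L·tanβl) = 80 − j5.12 Ω
Γ_s = (Z_in − Z_s)/(Z_in + Z_s) = (30 − j5.12)/(130 − j5.12), |Γ_s| = 0.234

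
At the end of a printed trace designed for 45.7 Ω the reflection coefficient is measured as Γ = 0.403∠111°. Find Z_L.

Z_L = Z_0·(1 + Γ)/(1 − Γ) = 45.7·(0.856 + j0.376)/(1.14 − j0.376)

Z_L ≈ 26.4 + j23.7 Ω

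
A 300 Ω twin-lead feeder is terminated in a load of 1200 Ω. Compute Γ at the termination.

Γ = 0.6

Γ = (Z_L − Z_0)/(Z_L + Z_0) = (1200 − 300)/(1200 + 300) = 900/1500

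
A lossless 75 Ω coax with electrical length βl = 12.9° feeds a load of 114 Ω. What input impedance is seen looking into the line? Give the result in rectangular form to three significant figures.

Z_in ≈ 107 − j20.1 Ω

tan(βl) = tan(12.9°) = 0.229
Z_in = Z_0·(Z_L + jZ_0·tanβl)/(Z_0 + jZ_L·tanβl)
     = 75·(114 + j17.2)/(75 + j26.1)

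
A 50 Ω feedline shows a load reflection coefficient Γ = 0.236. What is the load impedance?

Z_L ≈ 80.9 Ω

Z_L = Z_0·(1 + Γ)/(1 − Γ) = 50·(1.24)/(0.764)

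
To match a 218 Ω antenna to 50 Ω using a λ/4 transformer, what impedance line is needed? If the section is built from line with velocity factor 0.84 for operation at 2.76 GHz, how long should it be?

Z_qwt ≈ 104 Ω; length ≈ 2.28 cm

Z_qwt = √(Z_0·R_L) = √(50 × 218) = √10900
λ = 0.84·c/f = 0.0913 m, so l = λ/4 = 0.0228 m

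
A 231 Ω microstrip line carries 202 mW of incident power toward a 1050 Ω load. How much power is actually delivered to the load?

Γ = (1050 − 231)/(1050 + 231) = 0.639
|Γ|² = 0.409
P_refl = |Γ|²·P_inc = 82.6 mW, P_del = (1 − |Γ|²)·P_inc = 119 mW

P_delivered ≈ 119 mW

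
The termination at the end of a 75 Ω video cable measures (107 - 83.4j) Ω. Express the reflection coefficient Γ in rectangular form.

Γ ≈ 0.319 − j0.312

Γ = (Z_L − Z_0)/(Z_L + Z_0) = (32 − j83.4)/(182 − j83.4)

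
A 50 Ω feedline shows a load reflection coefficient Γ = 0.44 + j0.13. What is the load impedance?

Z_L ≈ 119 + j39.3 Ω

Z_L = Z_0·(1 + Γ)/(1 − Γ) = 50·(1.44 + j0.13)/(0.56 − j0.13)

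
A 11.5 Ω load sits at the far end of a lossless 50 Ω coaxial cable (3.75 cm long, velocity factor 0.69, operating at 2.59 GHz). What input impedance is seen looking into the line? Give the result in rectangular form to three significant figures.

λ = v/f = 0.69·c / 2.59 GHz = 0.0799 m
βl = 2π·l/λ = 2π × 0.469 = 169°
tan(βl) = tan(169°) = -0.196
Z_in = Z_0·(Z_L + jZ_0·tanβl)/(Z_0 + jZ_L·tanβl)
     = 50·(11.5 − j9.8)/(50 − j2.25)

Z_in ≈ 11.9 − j9.26 Ω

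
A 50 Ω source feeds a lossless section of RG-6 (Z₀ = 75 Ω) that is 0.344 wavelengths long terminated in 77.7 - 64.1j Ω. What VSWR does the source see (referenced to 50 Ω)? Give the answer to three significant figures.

VSWR ≈ 3.13

βl = 2π × 0.344 = 124°
tan(βl) = -1.49
Z_in = Z_0·(Z_L + jZ_0·tanβl)/(Z_0 + jZ_L·tanβl) = 102 + j68.4 Ω
Γ_s = (Z_in − Z_s)/(Z_in + Z_s) = (51.7 + j68.4)/(152 + j68.4), |Γ_s| = 0.515
VSWR = (1 + |Γ_s|)/(1 − |Γ_s|)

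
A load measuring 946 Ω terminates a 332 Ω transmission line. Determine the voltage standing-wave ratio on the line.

Γ = (946 − 332)/(946 + 332) = 0.48
VSWR = (1 + 0.48)/(1 − 0.48)

VSWR ≈ 2.85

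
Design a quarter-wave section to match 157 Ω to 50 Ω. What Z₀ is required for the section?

Z_qwt = √(Z_0·R_L) = √(50 × 157) = √7850

Z_qwt ≈ 88.6 Ω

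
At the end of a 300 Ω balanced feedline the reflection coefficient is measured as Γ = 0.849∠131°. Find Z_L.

Z_L ≈ 29.5 + j136 Ω

Z_L = Z_0·(1 + Γ)/(1 − Γ) = 300·(0.443 + j0.641)/(1.56 − j0.641)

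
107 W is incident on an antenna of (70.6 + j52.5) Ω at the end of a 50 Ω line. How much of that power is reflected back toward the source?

|Γ| = |(20.6 + j52.5)/(120.6 + j52.5)| = 0.429
|Γ|² = 0.184
P_refl = |Γ|²·P_inc = 19.7 W, P_del = (1 − |Γ|²)·P_inc = 87.3 W

P_reflected ≈ 19.7 W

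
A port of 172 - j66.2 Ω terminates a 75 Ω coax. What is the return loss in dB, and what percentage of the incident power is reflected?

RL ≈ 6.76 dB; 21.1% of incident power reflected

Γ = (97 − j66.2)/(247 − j66.2), |Γ| = 0.459
RL = −20·log₁₀(0.459) = 6.76 dB
P_refl/P_inc = |Γ|² = 0.211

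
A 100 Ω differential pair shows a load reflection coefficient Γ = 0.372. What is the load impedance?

Z_L ≈ 218 Ω

Z_L = Z_0·(1 + Γ)/(1 − Γ) = 100·(1.37)/(0.628)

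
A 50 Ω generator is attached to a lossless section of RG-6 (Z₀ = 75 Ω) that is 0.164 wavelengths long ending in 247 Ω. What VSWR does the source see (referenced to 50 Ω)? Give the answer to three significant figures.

βl = 2π × 0.164 = 59°
tan(βl) = 1.67
Z_in = Z_0·(Z_L + jZ_0·tanβl)/(Z_0 + jZ_L·tanβl) = 30 − j39.5 Ω
Γ_s = (Z_in − Z_s)/(Z_in + Z_s) = (-20 − j39.5)/(80 − j39.5), |Γ_s| = 0.497
VSWR = (1 + |Γ_s|)/(1 − |Γ_s|)

VSWR ≈ 2.97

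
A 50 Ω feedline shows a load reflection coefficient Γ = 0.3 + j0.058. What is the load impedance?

Z_L = Z_0·(1 + Γ)/(1 − Γ) = 50·(1.3 + j0.058)/(0.7 − j0.058)

Z_L ≈ 91.9 + j11.8 Ω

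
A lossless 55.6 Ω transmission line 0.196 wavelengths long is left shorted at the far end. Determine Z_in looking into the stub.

Z_in ≈ +j158 Ω

βl = 2π × 0.196 = 70.6°
tan(βl) = 2.83
For a shorted stub, Z_in = jZ_0·tan(βl)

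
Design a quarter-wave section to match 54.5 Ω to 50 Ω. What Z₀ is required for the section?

Z_qwt = √(Z_0·R_L) = √(50 × 54.5) = √2725

Z_qwt ≈ 52.2 Ω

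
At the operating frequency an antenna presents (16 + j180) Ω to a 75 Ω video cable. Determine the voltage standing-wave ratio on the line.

Γ = (Z_L − Z_0)/(Z_L + Z_0) = (-59 + j180)/(91 + j180)
|Γ| = 189/202 = 0.939
VSWR = (1 + |Γ|)/(1 − |Γ|) = 1.94/0.0608

VSWR ≈ 31.9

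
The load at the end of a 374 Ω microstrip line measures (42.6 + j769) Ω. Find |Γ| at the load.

|Γ| ≈ 0.957

Γ = (Z_L − Z_0)/(Z_L + Z_0) = (-331.4 + j769)/(416.6 + j769)
|Γ| = 837/875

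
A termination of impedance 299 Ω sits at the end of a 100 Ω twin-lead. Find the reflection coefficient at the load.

Γ = (Z_L − Z_0)/(Z_L + Z_0) = (299 − 100)/(299 + 100) = 199/399

Γ = 0.499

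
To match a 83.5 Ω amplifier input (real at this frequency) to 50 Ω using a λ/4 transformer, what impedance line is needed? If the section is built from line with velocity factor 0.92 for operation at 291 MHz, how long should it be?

Z_qwt = √(Z_0·R_L) = √(50 × 83.5) = √4175
λ = 0.92·c/f = 0.948 m, so l = λ/4 = 0.237 m

Z_qwt ≈ 64.6 Ω; length ≈ 23.7 cm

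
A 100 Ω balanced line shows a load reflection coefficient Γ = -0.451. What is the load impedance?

Z_L ≈ 37.8 Ω

Z_L = Z_0·(1 + Γ)/(1 − Γ) = 100·(0.549)/(1.45)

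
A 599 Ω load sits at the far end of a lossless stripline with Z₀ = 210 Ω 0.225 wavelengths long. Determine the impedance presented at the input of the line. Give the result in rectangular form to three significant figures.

Z_in ≈ 75.2 − j29.1 Ω

βl = 2π × 0.225 = 81°
tan(βl) = tan(81°) = 6.31
Z_in = Z_0·(Z_L + jZ_0·tanβl)/(Z_0 + jZ_L·tanβl)
     = 210·(599 + j1330)/(210 + j3780)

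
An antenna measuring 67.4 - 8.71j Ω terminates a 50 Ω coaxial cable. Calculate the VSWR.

Γ = (Z_L − Z_0)/(Z_L + Z_0) = (17.4 − j8.71)/(117.4 − j8.71)
|Γ| = 19.5/118 = 0.165
VSWR = (1 + |Γ|)/(1 − |Γ|) = 1.17/0.835

VSWR ≈ 1.4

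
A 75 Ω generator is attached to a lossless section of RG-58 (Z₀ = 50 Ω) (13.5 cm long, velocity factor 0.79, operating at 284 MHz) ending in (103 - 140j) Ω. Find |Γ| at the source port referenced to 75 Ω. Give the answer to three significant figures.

λ = v/f = 0.79·c / 284 MHz = 0.835 m
βl = 2π·l/λ = 2π × 0.162 = 58.2°
tan(βl) = 1.62
Z_in = Z_0·(Z_L + jZ_0·tanβl)/(Z_0 + jZ_L·tanβl) = 8.94 − j16.1 Ω
Γ_s = (Z_in − Z_s)/(Z_in + Z_s) = (-66.1 − j16.1)/(83.9 − j16.1), |Γ_s| = 0.796

|Γ| ≈ 0.796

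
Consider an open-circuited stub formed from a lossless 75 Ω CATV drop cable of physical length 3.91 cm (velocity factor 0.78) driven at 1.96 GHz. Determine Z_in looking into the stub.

λ = v/f = 0.78·c / 1.96 GHz = 0.119 m
βl = 2π·l/λ = 2π × 0.328 = 118°
tan(βl) = -1.89
For an open-circuited stub, Z_in = −jZ_0·cot(βl) = −jZ_0/tan(βl)

Z_in ≈ +j39.7 Ω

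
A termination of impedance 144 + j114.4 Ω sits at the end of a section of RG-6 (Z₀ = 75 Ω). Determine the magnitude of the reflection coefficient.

Γ = (Z_L − Z_0)/(Z_L + Z_0) = (69 + j114.4)/(219 + j114.4)
|Γ| = 134/247

|Γ| ≈ 0.541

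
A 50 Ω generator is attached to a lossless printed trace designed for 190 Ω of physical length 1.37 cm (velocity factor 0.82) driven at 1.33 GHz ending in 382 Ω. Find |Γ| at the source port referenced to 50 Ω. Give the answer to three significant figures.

|Γ| ≈ 0.735

λ = v/f = 0.82·c / 1.33 GHz = 0.185 m
βl = 2π·l/λ = 2π × 0.0741 = 26.7°
tan(βl) = 0.502
Z_in = Z_0·(Z_L + jZ_0·tanβl)/(Z_0 + jZ_L·tanβl) = 237 − j144 Ω
Γ_s = (Z_in − Z_s)/(Z_in + Z_s) = (187 − j144)/(287 − j144), |Γ_s| = 0.735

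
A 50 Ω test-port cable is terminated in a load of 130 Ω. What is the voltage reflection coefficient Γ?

Γ = (Z_L − Z_0)/(Z_L + Z_0) = (130 − 50)/(130 + 50) = 80/180

Γ = 0.444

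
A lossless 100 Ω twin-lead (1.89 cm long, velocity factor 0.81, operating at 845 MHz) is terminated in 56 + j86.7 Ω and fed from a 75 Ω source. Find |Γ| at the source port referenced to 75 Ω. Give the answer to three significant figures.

λ = v/f = 0.81·c / 845 MHz = 0.288 m
βl = 2π·l/λ = 2π × 0.0657 = 23.7°
tan(βl) = 0.438
Z_in = Z_0·(Z_L + jZ_0·tanβl)/(Z_0 + jZ_L·tanβl) = 150 + j151 Ω
Γ_s = (Z_in − Z_s)/(Z_in + Z_s) = (75.1 + j151)/(225 + j151), |Γ_s| = 0.622

|Γ| ≈ 0.622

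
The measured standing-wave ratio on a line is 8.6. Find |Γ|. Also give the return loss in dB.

|Γ| = (S − 1)/(S + 1) = (8.6 − 1)/(8.6 + 1) = 7.6/9.6
RL = −20·log₁₀|Γ| = −20·log₁₀(0.792)

|Γ| ≈ 0.792; return loss ≈ 2.03 dB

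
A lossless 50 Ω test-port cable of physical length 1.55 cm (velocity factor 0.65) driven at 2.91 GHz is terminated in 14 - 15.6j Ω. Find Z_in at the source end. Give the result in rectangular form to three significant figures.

λ = v/f = 0.65·c / 2.91 GHz = 0.067 m
βl = 2π·l/λ = 2π × 0.231 = 83.3°
tan(βl) = tan(83.3°) = 8.48
Z_in = Z_0·(Z_L + jZ_0·tanβl)/(Z_0 + jZ_L·tanβl)
     = 50·(14 + j408)/(182 + j119)

Z_in ≈ 53.9 + j76.9 Ω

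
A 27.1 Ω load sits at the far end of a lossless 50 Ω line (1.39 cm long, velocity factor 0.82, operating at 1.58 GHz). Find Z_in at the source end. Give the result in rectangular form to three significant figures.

Z_in ≈ 33.9 + j19.9 Ω

λ = v/f = 0.82·c / 1.58 GHz = 0.156 m
βl = 2π·l/λ = 2π × 0.0893 = 32.1°
tan(βl) = tan(32.1°) = 0.628
Z_in = Z_0·(Z_L + jZ_0·tanβl)/(Z_0 + jZ_L·tanβl)
     = 50·(27.1 + j31.4)/(50 + j17)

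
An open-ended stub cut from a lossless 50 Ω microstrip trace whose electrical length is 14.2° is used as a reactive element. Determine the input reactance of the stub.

X_in ≈ -198 Ω (capacitive)

tan(βl) = 0.253
For an open-ended stub, Z_in = −jZ_0·cot(βl) = −jZ_0/tan(βl)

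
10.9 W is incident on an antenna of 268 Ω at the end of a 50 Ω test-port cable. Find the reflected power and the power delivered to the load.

Γ = (268 − 50)/(268 + 50) = 0.686
|Γ|² = 0.47
P_refl = |Γ|²·P_inc = 5.12 W, P_del = (1 − |Γ|²)·P_inc = 5.78 W

P_reflected ≈ 5.12 W; P_delivered ≈ 5.78 W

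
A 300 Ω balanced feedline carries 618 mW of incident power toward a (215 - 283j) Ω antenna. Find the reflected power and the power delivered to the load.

P_reflected ≈ 156 mW; P_delivered ≈ 462 mW

|Γ| = |(-85 − j283)/(515 − j283)| = 0.503
|Γ|² = 0.253
P_refl = |Γ|²·P_inc = 156 mW, P_del = (1 − |Γ|²)·P_inc = 462 mW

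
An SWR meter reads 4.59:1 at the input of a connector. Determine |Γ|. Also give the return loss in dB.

|Γ| = (S − 1)/(S + 1) = (4.59 − 1)/(4.59 + 1) = 3.59/5.59
RL = −20·log₁₀|Γ| = −20·log₁₀(0.642)

|Γ| ≈ 0.642; return loss ≈ 3.85 dB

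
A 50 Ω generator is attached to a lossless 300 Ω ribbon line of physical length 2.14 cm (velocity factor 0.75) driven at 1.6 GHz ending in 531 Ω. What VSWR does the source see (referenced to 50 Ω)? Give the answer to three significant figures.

VSWR ≈ 5.85

λ = v/f = 0.75·c / 1.6 GHz = 0.141 m
βl = 2π·l/λ = 2π × 0.152 = 54.8°
tan(βl) = 1.42
Z_in = Z_0·(Z_L + jZ_0·tanβl)/(Z_0 + jZ_L·tanβl) = 219 − j124 Ω
Γ_s = (Z_in − Z_s)/(Z_in + Z_s) = (169 − j124)/(269 − j124), |Γ_s| = 0.708
VSWR = (1 + |Γ_s|)/(1 − |Γ_s|)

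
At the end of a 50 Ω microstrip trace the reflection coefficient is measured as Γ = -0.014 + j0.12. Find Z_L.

Z_L = Z_0·(1 + Γ)/(1 − Γ) = 50·(0.986 + j0.12)/(1.01 − j0.12)

Z_L ≈ 47.3 + j11.5 Ω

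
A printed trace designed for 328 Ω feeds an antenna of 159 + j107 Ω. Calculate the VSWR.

Γ = (Z_L − Z_0)/(Z_L + Z_0) = (-169 + j107)/(487 + j107)
|Γ| = 200/499 = 0.401
VSWR = (1 + |Γ|)/(1 − |Γ|) = 1.4/0.599

VSWR ≈ 2.34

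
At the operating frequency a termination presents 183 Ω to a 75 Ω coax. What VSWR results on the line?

For a purely resistive load, VSWR = R_L/Z_0 or Z_0/R_L (whichever > 1) = 183/75

VSWR ≈ 2.44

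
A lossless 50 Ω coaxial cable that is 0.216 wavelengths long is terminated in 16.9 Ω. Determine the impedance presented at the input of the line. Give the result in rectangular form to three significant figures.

βl = 2π × 0.216 = 77.8°
tan(βl) = tan(77.8°) = 4.61
Z_in = Z_0·(Z_L + jZ_0·tanβl)/(Z_0 + jZ_L·tanβl)
     = 50·(16.9 + j230)/(50 + j77.9)

Z_in ≈ 110 + j59.6 Ω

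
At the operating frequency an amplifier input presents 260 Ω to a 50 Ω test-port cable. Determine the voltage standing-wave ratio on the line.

VSWR ≈ 5.2

For a purely resistive load, VSWR = R_L/Z_0 or Z_0/R_L (whichever > 1) = 260/50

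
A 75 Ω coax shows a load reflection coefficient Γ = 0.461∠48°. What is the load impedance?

Z_L ≈ 99.2 + j86.3 Ω

Z_L = Z_0·(1 + Γ)/(1 − Γ) = 75·(1.31 + j0.343)/(0.692 − j0.343)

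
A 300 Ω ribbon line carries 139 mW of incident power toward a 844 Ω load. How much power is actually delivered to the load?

P_delivered ≈ 108 mW

Γ = (844 − 300)/(844 + 300) = 0.476
|Γ|² = 0.226
P_refl = |Γ|²·P_inc = 31.4 mW, P_del = (1 − |Γ|²)·P_inc = 108 mW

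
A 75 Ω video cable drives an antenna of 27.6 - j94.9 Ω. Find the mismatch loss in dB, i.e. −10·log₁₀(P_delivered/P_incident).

mismatch loss ≈ 3.73 dB

Γ = (-47.4 − j94.9)/(102.6 − j94.9), |Γ| = 0.759
|Γ|² = 0.576, so P_del/P_inc = 1 − |Γ|² = 0.424
ML = −10·log₁₀(1 − |Γ|²)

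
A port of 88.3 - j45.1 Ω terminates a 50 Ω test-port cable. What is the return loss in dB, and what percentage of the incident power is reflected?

Γ = (38.3 − j45.1)/(138.3 − j45.1), |Γ| = 0.407
RL = −20·log₁₀(0.407) = 7.81 dB
P_refl/P_inc = |Γ|² = 0.165

RL ≈ 7.81 dB; 16.5% of incident power reflected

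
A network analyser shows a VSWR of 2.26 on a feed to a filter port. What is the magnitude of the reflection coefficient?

|Γ| = (S − 1)/(S + 1) = (2.26 − 1)/(2.26 + 1) = 1.26/3.26

|Γ| ≈ 0.387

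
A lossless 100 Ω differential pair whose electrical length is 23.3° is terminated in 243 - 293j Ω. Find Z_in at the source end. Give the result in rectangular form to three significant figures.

Z_in ≈ 46.4 − j132 Ω

tan(βl) = tan(23.3°) = 0.431
Z_in = Z_0·(Z_L + jZ_0·tanβl)/(Z_0 + jZ_L·tanβl)
     = 100·(243 − j250)/(226 + j105)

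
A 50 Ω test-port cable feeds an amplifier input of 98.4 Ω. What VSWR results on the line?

For a purely resistive load, VSWR = R_L/Z_0 or Z_0/R_L (whichever > 1) = 98.4/50

VSWR ≈ 1.97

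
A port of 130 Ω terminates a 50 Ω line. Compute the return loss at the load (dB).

RL ≈ 7.04 dB

Γ = (130 − 50)/(130 + 50) = 0.444
RL = −20·log₁₀|Γ| = −20·log₁₀(0.444)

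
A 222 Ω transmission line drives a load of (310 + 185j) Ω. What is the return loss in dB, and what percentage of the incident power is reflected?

RL ≈ 8.78 dB; 13.2% of incident power reflected

Γ = (88 + j185)/(532 + j185), |Γ| = 0.364
RL = −20·log₁₀(0.364) = 8.78 dB
P_refl/P_inc = |Γ|² = 0.132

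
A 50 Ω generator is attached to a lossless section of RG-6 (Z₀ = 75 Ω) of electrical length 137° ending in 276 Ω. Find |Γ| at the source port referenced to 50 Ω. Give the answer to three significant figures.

|Γ| ≈ 0.611

tan(βl) = -0.933
Z_in = Z_0·(Z_L + jZ_0·tanβl)/(Z_0 + jZ_L·tanβl) = 40.4 + j68.7 Ω
Γ_s = (Z_in − Z_s)/(Z_in + Z_s) = (-9.61 + j68.7)/(90.4 + j68.7), |Γ_s| = 0.611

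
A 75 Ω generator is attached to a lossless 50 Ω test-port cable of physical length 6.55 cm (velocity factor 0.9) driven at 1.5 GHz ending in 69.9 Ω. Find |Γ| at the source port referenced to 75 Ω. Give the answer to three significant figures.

λ = v/f = 0.9·c / 1.5 GHz = 0.18 m
βl = 2π·l/λ = 2π × 0.364 = 131°
tan(βl) = -1.15
Z_in = Z_0·(Z_L + jZ_0·tanβl)/(Z_0 + jZ_L·tanβl) = 45.3 + j15.3 Ω
Γ_s = (Z_in − Z_s)/(Z_in + Z_s) = (-29.7 + j15.3)/(120 + j15.3), |Γ_s| = 0.276

|Γ| ≈ 0.276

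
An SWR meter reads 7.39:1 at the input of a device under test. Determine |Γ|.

|Γ| = (S − 1)/(S + 1) = (7.39 − 1)/(7.39 + 1) = 6.39/8.39

|Γ| ≈ 0.762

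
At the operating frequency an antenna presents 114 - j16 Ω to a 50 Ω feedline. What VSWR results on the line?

VSWR ≈ 2.34

Γ = (Z_L − Z_0)/(Z_L + Z_0) = (64 − j16)/(164 − j16)
|Γ| = 66/165 = 0.4
VSWR = (1 + |Γ|)/(1 − |Γ|) = 1.4/0.6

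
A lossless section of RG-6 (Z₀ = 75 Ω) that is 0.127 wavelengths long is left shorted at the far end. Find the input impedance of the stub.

Z_in ≈ +j76.9 Ω

βl = 2π × 0.127 = 45.7°
tan(βl) = 1.03
For a shorted stub, Z_in = jZ_0·tan(βl)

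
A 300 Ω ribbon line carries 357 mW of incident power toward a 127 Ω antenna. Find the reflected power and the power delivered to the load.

Γ = (127 − 300)/(127 + 300) = -0.405
|Γ|² = 0.164
P_refl = |Γ|²·P_inc = 58.6 mW, P_del = (1 − |Γ|²)·P_inc = 298 mW

P_reflected ≈ 58.6 mW; P_delivered ≈ 298 mW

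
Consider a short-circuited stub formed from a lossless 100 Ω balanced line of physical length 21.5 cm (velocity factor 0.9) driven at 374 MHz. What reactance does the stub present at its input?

X_in ≈ -323 Ω (capacitive)

λ = v/f = 0.9·c / 374 MHz = 0.722 m
βl = 2π·l/λ = 2π × 0.298 = 107°
tan(βl) = -3.23
For a short-circuited stub, Z_in = jZ_0·tan(βl)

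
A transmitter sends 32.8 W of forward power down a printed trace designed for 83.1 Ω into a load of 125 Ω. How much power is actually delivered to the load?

P_delivered ≈ 31.5 W

Γ = (125 − 83.1)/(125 + 83.1) = 0.201
|Γ|² = 0.0405
P_refl = |Γ|²·P_inc = 1.33 W, P_del = (1 − |Γ|²)·P_inc = 31.5 W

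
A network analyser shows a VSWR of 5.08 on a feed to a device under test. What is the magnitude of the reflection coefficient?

|Γ| ≈ 0.671

|Γ| = (S − 1)/(S + 1) = (5.08 − 1)/(5.08 + 1) = 4.08/6.08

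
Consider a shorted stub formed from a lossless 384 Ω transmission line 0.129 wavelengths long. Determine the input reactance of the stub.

X_in ≈ 404 Ω (inductive)

βl = 2π × 0.129 = 46.4°
tan(βl) = 1.05
For a shorted stub, Z_in = jZ_0·tan(βl)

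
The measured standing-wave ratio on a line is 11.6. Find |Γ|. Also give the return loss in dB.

|Γ| = (S − 1)/(S + 1) = (11.6 − 1)/(11.6 + 1) = 10.6/12.6
RL = −20·log₁₀|Γ| = −20·log₁₀(0.841)

|Γ| ≈ 0.841; return loss ≈ 1.5 dB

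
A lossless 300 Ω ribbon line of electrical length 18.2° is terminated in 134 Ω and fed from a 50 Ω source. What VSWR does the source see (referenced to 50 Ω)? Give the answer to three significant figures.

tan(βl) = 0.329
Z_in = Z_0·(Z_L + jZ_0·tanβl)/(Z_0 + jZ_L·tanβl) = 145 + j77.3 Ω
Γ_s = (Z_in − Z_s)/(Z_in + Z_s) = (95.4 + j77.3)/(195 + j77.3), |Γ_s| = 0.584
VSWR = (1 + |Γ_s|)/(1 − |Γ_s|)

VSWR ≈ 3.81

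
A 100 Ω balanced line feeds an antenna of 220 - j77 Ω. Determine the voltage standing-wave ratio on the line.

Γ = (Z_L − Z_0)/(Z_L + Z_0) = (120 − j77)/(320 − j77)
|Γ| = 143/329 = 0.433
VSWR = (1 + |Γ|)/(1 − |Γ|) = 1.43/0.567

VSWR ≈ 2.53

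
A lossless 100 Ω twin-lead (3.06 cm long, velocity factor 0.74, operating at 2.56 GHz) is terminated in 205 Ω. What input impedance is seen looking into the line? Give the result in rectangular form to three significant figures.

Z_in ≈ 67.4 + j50.6 Ω

λ = v/f = 0.74·c / 2.56 GHz = 0.0867 m
βl = 2π·l/λ = 2π × 0.353 = 127°
tan(βl) = tan(127°) = -1.33
Z_in = Z_0·(Z_L + jZ_0·tanβl)/(Z_0 + jZ_L·tanβl)
     = 100·(205 − j133)/(100 − j272)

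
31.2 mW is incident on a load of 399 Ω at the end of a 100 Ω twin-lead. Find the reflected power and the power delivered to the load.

Γ = (399 − 100)/(399 + 100) = 0.599
|Γ|² = 0.359
P_refl = |Γ|²·P_inc = 11.2 mW, P_del = (1 − |Γ|²)·P_inc = 20 mW

P_reflected ≈ 11.2 mW; P_delivered ≈ 20 mW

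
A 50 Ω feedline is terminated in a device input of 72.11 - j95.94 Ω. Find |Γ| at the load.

|Γ| ≈ 0.634

Γ = (Z_L − Z_0)/(Z_L + Z_0) = (22.11 − j95.94)/(122.1 − j95.94)
|Γ| = 98.5/155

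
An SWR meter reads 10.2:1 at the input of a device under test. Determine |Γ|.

|Γ| ≈ 0.821

|Γ| = (S − 1)/(S + 1) = (10.2 − 1)/(10.2 + 1) = 9.2/11.2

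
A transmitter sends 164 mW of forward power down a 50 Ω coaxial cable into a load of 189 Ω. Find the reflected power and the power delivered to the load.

Γ = (189 − 50)/(189 + 50) = 0.582
|Γ|² = 0.338
P_refl = |Γ|²·P_inc = 55.5 mW, P_del = (1 − |Γ|²)·P_inc = 109 mW

P_reflected ≈ 55.5 mW; P_delivered ≈ 109 mW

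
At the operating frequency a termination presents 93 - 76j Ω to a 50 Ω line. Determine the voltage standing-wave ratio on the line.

VSWR ≈ 3.34

Γ = (Z_L − Z_0)/(Z_L + Z_0) = (43 − j76)/(143 − j76)
|Γ| = 87.3/162 = 0.539
VSWR = (1 + |Γ|)/(1 − |Γ|) = 1.54/0.461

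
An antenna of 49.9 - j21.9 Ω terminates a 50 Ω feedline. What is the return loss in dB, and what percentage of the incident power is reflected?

Γ = (-0.1 − j21.9)/(99.9 − j21.9), |Γ| = 0.214
RL = −20·log₁₀(0.214) = 13.4 dB
P_refl/P_inc = |Γ|² = 0.0459

RL ≈ 13.4 dB; 4.59% of incident power reflected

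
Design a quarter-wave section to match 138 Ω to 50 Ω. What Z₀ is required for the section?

Z_qwt = √(Z_0·R_L) = √(50 × 138) = √6900

Z_qwt ≈ 83.1 Ω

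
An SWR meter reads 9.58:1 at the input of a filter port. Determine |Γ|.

|Γ| ≈ 0.811

|Γ| = (S − 1)/(S + 1) = (9.58 − 1)/(9.58 + 1) = 8.58/10.6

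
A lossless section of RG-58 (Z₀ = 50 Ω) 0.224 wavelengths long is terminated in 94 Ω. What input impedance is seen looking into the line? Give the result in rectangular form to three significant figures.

βl = 2π × 0.224 = 80.6°
tan(βl) = tan(80.6°) = 6.07
Z_in = Z_0·(Z_L + jZ_0·tanβl)/(Z_0 + jZ_L·tanβl)
     = 50·(94 + j303)/(50 + j570)

Z_in ≈ 27.1 − j5.86 Ω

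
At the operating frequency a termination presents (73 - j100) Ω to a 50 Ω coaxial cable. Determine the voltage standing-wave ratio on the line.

Γ = (Z_L − Z_0)/(Z_L + Z_0) = (23 − j100)/(123 − j100)
|Γ| = 103/159 = 0.647
VSWR = (1 + |Γ|)/(1 − |Γ|) = 1.65/0.353

VSWR ≈ 4.67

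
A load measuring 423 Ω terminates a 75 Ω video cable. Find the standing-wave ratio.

For a purely resistive load, VSWR = R_L/Z_0 or Z_0/R_L (whichever > 1) = 423/75

VSWR ≈ 5.64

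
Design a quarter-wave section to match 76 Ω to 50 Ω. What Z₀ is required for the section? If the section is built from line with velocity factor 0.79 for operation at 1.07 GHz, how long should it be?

Z_qwt = √(Z_0·R_L) = √(50 × 76) = √3800
λ = 0.79·c/f = 0.221 m, so l = λ/4 = 0.0554 m

Z_qwt ≈ 61.6 Ω; length ≈ 5.54 cm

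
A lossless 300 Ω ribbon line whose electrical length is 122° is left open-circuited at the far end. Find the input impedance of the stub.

Z_in ≈ +j187 Ω

tan(βl) = -1.6
For an open-circuited stub, Z_in = −jZ_0·cot(βl) = −jZ_0/tan(βl)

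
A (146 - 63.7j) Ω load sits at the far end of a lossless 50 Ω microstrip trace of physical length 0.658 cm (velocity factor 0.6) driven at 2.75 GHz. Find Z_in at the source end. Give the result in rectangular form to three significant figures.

Z_in ≈ 27 − j43.9 Ω

λ = v/f = 0.6·c / 2.75 GHz = 0.0655 m
βl = 2π·l/λ = 2π × 0.101 = 36.2°
tan(βl) = tan(36.2°) = 0.732
Z_in = Z_0·(Z_L + jZ_0·tanβl)/(Z_0 + jZ_L·tanβl)
     = 50·(146 − j27.1)/(96.6 + j107)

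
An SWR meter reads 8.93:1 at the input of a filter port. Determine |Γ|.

|Γ| = (S − 1)/(S + 1) = (8.93 − 1)/(8.93 + 1) = 7.93/9.93

|Γ| ≈ 0.799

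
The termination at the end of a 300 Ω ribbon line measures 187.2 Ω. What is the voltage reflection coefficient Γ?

Γ = -0.232

Γ = (Z_L − Z_0)/(Z_L + Z_0) = (187.2 − 300)/(187.2 + 300) = -112.8/487.2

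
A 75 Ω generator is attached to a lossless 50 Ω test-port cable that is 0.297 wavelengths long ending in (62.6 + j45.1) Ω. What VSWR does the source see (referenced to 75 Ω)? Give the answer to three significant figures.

βl = 2π × 0.297 = 107°
tan(βl) = -3.29
Z_in = Z_0·(Z_L + jZ_0·tanβl)/(Z_0 + jZ_L·tanβl) = 22.6 − j6.59 Ω
Γ_s = (Z_in − Z_s)/(Z_in + Z_s) = (-52.4 − j6.59)/(97.6 − j6.59), |Γ_s| = 0.539
VSWR = (1 + |Γ_s|)/(1 − |Γ_s|)

VSWR ≈ 3.34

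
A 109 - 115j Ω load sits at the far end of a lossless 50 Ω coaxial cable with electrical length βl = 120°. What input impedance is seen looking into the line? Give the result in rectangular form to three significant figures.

tan(βl) = tan(120°) = -1.73
Z_in = Z_0·(Z_L + jZ_0·tanβl)/(Z_0 + jZ_L·tanβl)
     = 50·(109 − j202)/(-149 − j189)

Z_in ≈ 18.8 + j43.7 Ω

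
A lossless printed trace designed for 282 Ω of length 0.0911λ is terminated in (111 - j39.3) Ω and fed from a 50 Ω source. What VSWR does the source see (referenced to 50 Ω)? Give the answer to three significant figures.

βl = 2π × 0.0911 = 32.8°
tan(βl) = 0.644
Z_in = Z_0·(Z_L + jZ_0·tanβl)/(Z_0 + jZ_L·tanβl) = 125 + j101 Ω
Γ_s = (Z_in − Z_s)/(Z_in + Z_s) = (75.5 + j101)/(175 + j101), |Γ_s| = 0.624
VSWR = (1 + |Γ_s|)/(1 − |Γ_s|)

VSWR ≈ 4.32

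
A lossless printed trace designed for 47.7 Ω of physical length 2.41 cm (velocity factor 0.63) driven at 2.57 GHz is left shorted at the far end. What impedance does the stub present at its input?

λ = v/f = 0.63·c / 2.57 GHz = 0.0735 m
βl = 2π·l/λ = 2π × 0.328 = 118°
tan(βl) = -1.88
For a shorted stub, Z_in = jZ_0·tan(βl)

Z_in ≈ −j89.8 Ω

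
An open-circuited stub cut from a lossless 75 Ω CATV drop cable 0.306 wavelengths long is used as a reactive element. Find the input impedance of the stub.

Z_in ≈ +j27.5 Ω

βl = 2π × 0.306 = 110°
tan(βl) = -2.72
For an open-circuited stub, Z_in = −jZ_0·cot(βl) = −jZ_0/tan(βl)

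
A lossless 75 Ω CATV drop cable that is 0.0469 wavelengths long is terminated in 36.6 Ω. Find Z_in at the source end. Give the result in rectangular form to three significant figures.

βl = 2π × 0.0469 = 16.9°
tan(βl) = tan(16.9°) = 0.304
Z_in = Z_0·(Z_L + jZ_0·tanβl)/(Z_0 + jZ_L·tanβl)
     = 75·(36.6 + j22.8)/(75 + j11.1)

Z_in ≈ 39.1 + j17 Ω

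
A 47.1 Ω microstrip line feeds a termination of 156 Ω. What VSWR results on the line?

VSWR ≈ 3.31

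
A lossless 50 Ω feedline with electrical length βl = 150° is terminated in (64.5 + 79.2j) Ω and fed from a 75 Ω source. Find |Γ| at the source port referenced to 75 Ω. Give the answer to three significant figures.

tan(βl) = -0.577
Z_in = Z_0·(Z_L + jZ_0·tanβl)/(Z_0 + jZ_L·tanβl) = 20.4 + j34.2 Ω
Γ_s = (Z_in − Z_s)/(Z_in + Z_s) = (-54.6 + j34.2)/(95.4 + j34.2), |Γ_s| = 0.636

|Γ| ≈ 0.636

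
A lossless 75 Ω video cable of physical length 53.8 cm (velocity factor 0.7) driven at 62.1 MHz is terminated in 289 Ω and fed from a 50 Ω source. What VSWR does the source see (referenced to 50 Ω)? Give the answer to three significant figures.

λ = v/f = 0.7·c / 62.1 MHz = 3.38 m
βl = 2π·l/λ = 2π × 0.159 = 57.3°
tan(βl) = 1.56
Z_in = Z_0·(Z_L + jZ_0·tanβl)/(Z_0 + jZ_L·tanβl) = 26.8 − j43.7 Ω
Γ_s = (Z_in − Z_s)/(Z_in + Z_s) = (-23.2 − j43.7)/(76.8 − j43.7), |Γ_s| = 0.561
VSWR = (1 + |Γ_s|)/(1 − |Γ_s|)

VSWR ≈ 3.55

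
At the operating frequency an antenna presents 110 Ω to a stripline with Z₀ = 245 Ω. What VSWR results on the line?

Γ = (110 − 245)/(110 + 245) = -0.38
VSWR = (1 + 0.38)/(1 − 0.38)

VSWR ≈ 2.23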